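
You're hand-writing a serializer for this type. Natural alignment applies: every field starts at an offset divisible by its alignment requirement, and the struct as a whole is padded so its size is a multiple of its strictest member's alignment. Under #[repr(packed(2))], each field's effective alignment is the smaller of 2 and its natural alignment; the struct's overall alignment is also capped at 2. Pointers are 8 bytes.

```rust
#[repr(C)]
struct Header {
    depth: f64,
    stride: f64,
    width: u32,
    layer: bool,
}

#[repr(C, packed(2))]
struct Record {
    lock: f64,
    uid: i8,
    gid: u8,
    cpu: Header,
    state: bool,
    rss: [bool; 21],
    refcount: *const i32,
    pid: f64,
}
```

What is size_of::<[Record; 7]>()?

Header: @0: depth [8B, align 8] → 8; @8: stride [8B, align 8] → 16; @16: width [4B, align 4] → 20; @20: layer [1B, align 1] → 21; +3 tail pad (align 8); size 24, align 8
@0: lock [8B, align 2] → 8
@8: uid [1B, align 1] → 9
@9: gid [1B, align 1] → 10
@10: cpu [24B, align 2] → 34
@34: state [1B, align 1] → 35
@35: rss [21B, align 1] → 56
@56: refcount [8B, align 2] → 64
@64: pid [8B, align 2] → 72
size 72, align 2
array of 7: 7 × 72 = 504

504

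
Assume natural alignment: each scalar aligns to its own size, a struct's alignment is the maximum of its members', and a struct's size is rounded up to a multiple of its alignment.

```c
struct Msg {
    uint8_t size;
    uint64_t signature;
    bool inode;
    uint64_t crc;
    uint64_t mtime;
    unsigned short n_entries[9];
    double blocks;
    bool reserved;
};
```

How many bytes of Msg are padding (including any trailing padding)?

0..1  size  (1B, 1-aligned)
1..8  -- padding (7B)
8..16  signature  (8B, 8-aligned)
16..17  inode  (1B, 1-aligned)
17..24  -- padding (7B)
24..32  crc  (8B, 8-aligned)
32..40  mtime  (8B, 8-aligned)
40..58  n_entries  (18B, 2-aligned)
58..64  -- padding (6B)
64..72  blocks  (8B, 8-aligned)
72..73  reserved  (1B, 1-aligned)
73..80  -- tail padding (7B)
sizeof = 80, alignof = 8
data bytes 53, size 80 → padding 27

27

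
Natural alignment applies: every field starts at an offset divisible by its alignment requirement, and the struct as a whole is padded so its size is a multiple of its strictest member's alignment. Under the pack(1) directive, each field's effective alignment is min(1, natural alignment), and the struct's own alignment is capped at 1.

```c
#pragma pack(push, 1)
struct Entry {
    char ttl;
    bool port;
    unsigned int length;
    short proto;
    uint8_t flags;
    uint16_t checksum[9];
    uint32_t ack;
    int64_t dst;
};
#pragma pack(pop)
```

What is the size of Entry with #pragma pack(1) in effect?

39

ttl at 0 (size 1, align 1) → ends 1
port at 1 (size 1, align 1) → ends 2
length at 2 (size 4, align 1) → ends 6
proto at 6 (size 2, align 1) → ends 8
flags at 8 (size 1, align 1) → ends 9
checksum at 9 (size 18, align 1) → ends 27
ack at 27 (size 4, align 1) → ends 31
dst at 31 (size 8, align 1) → ends 39
total 39 bytes, alignment 1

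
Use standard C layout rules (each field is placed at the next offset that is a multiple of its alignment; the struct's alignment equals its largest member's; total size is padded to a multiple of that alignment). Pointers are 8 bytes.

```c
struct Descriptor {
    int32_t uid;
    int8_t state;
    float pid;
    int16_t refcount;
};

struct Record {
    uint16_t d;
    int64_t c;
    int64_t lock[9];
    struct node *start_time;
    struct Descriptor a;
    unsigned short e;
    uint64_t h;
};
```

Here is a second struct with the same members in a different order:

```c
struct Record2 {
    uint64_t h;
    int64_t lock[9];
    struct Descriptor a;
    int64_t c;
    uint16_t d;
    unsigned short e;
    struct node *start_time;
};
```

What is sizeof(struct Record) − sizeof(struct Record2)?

8

Descriptor: uid at 0 (size 4, align 4) → ends 4; state at 4 (size 1, align 1) → ends 5; pad 3 to align 4 for pid; pid at 8 (size 4, align 4) → ends 12; refcount at 12 (size 2, align 2) → ends 14; tail pad 2 to reach multiple of 4; total 16 bytes, alignment 4
d at 0 (size 2, align 2) → ends 2
pad 6 to align 8 for c
c at 8 (size 8, align 8) → ends 16
lock at 16 (size 72, align 8) → ends 88
start_time at 88 (size 8, align 8) → ends 96
a at 96 (size 16, align 4) → ends 112
e at 112 (size 2, align 2) → ends 114
pad 6 to align 8 for h
h at 120 (size 8, align 8) → ends 128
total 128 bytes, alignment 8
— Record2 —
h at 0 (size 8, align 8) → ends 8
lock at 8 (size 72, align 8) → ends 80
a at 80 (size 16, align 4) → ends 96
c at 96 (size 8, align 8) → ends 104
d at 104 (size 2, align 2) → ends 106
e at 106 (size 2, align 2) → ends 108
pad 4 to align 8 for start_time
start_time at 112 (size 8, align 8) → ends 120
total 120 bytes, alignment 8
128 − 120 = 8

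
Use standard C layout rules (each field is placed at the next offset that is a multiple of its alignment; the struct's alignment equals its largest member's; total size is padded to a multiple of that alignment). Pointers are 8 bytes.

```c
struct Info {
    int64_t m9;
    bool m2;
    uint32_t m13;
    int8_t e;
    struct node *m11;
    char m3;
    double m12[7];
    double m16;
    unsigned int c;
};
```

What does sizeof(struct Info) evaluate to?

m9 at 0 (size 8, align 8) → ends 8
m2 at 8 (size 1, align 1) → ends 9
pad 3 to align 4 for m13
m13 at 12 (size 4, align 4) → ends 16
e at 16 (size 1, align 1) → ends 17
pad 7 to align 8 for m11
m11 at 24 (size 8, align 8) → ends 32
m3 at 32 (size 1, align 1) → ends 33
pad 7 to align 8 for m12
m12 at 40 (size 56, align 8) → ends 96
m16 at 96 (size 8, align 8) → ends 104
c at 104 (size 4, align 4) → ends 108
tail pad 4 to reach multiple of 8
total 112 bytes, alignment 8

112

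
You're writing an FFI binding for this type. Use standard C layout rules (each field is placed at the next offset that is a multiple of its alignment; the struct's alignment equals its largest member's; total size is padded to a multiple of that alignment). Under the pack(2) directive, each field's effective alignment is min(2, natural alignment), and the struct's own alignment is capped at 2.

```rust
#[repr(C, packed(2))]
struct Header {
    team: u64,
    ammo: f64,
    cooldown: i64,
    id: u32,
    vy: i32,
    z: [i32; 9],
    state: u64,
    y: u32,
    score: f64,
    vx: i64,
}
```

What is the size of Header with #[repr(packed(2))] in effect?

0..8  team  (8B, 2-aligned)
8..16  ammo  (8B, 2-aligned)
16..24  cooldown  (8B, 2-aligned)
24..28  id  (4B, 2-aligned)
28..32  vy  (4B, 2-aligned)
32..68  z  (36B, 2-aligned)
68..76  state  (8B, 2-aligned)
76..80  y  (4B, 2-aligned)
80..88  score  (8B, 2-aligned)
88..96  vx  (8B, 2-aligned)
sizeof = 96, alignof = 2

96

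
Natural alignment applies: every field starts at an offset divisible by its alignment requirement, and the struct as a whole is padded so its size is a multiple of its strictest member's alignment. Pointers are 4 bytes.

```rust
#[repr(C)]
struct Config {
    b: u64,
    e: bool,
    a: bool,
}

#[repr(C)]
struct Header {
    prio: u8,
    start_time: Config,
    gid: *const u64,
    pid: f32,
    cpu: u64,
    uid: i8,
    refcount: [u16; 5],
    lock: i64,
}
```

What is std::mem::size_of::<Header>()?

64

Config: 0..8  b  (8B, 8-aligned); 8..9  e  (1B, 1-aligned); 9..10  a  (1B, 1-aligned); 10..16  -- tail padding (6B); sizeof = 16, alignof = 8
0..1  prio  (1B, 1-aligned)
1..8  -- padding (7B)
8..24  start_time  (16B, 8-aligned)
24..28  gid  (4B, 4-aligned)
28..32  pid  (4B, 4-aligned)
32..40  cpu  (8B, 8-aligned)
40..41  uid  (1B, 1-aligned)
41..42  -- padding (1B)
42..52  refcount  (10B, 2-aligned)
52..56  -- padding (4B)
56..64  lock  (8B, 8-aligned)
sizeof = 64, alignof = 8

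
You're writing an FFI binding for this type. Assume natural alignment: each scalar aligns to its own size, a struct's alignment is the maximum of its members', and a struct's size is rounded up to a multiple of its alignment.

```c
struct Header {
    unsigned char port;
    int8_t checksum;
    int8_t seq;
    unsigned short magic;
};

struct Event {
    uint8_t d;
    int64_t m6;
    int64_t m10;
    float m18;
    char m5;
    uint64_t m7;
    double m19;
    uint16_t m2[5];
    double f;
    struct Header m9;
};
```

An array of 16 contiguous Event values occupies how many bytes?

1280

Header: 0..1  port  (1B, 1-aligned); 1..2  checksum  (1B, 1-aligned); 2..3  seq  (1B, 1-aligned); 3..4  -- padding (1B); 4..6  magic  (2B, 2-aligned); sizeof = 6, alignof = 2
0..1  d  (1B, 1-aligned)
1..8  -- padding (7B)
8..16  m6  (8B, 8-aligned)
16..24  m10  (8B, 8-aligned)
24..28  m18  (4B, 4-aligned)
28..29  m5  (1B, 1-aligned)
29..32  -- padding (3B)
32..40  m7  (8B, 8-aligned)
40..48  m19  (8B, 8-aligned)
48..58  m2  (10B, 2-aligned)
58..64  -- padding (6B)
64..72  f  (8B, 8-aligned)
72..78  m9  (6B, 2-aligned)
78..80  -- tail padding (2B)
sizeof = 80, alignof = 8
array of 16: 16 × 80 = 1280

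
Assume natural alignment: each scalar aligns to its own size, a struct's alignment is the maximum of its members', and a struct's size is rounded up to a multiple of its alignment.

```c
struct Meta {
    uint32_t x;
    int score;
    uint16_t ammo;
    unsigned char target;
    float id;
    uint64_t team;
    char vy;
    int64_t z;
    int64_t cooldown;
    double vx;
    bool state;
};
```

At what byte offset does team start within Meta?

@0: x [4B, align 4] → 4
@4: score [4B, align 4] → 8
@8: ammo [2B, align 2] → 10
@10: target [1B, align 1] → 11
+1 pad (align 4)
@12: id [4B, align 4] → 16
@16: team [8B, align 8] → 24

16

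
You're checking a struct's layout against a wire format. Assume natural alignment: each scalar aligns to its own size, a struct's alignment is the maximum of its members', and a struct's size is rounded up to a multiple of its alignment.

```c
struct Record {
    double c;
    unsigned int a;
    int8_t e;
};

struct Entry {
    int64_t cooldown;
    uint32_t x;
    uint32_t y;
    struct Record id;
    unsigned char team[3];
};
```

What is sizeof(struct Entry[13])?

520

Record: c at 0 (size 8, align 8) → ends 8; a at 8 (size 4, align 4) → ends 12; e at 12 (size 1, align 1) → ends 13; tail pad 3 to reach multiple of 8; total 16 bytes, alignment 8
cooldown at 0 (size 8, align 8) → ends 8
x at 8 (size 4, align 4) → ends 12
y at 12 (size 4, align 4) → ends 16
id at 16 (size 16, align 8) → ends 32
team at 32 (size 3, align 1) → ends 35
tail pad 5 to reach multiple of 8
total 40 bytes, alignment 8
array of 13: 13 × 40 = 520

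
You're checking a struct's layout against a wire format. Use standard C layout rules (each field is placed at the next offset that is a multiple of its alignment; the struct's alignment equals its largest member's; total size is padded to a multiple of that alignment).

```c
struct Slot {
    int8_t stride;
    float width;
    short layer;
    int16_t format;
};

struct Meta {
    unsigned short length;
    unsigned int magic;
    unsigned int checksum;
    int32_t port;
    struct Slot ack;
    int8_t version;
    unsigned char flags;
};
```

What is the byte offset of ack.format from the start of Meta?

Slot: @0: stride [1B, align 1] → 1; +3 pad (align 4); @4: width [4B, align 4] → 8; @8: layer [2B, align 2] → 10; @10: format [2B, align 2] → 12; size 12, align 4
@0: length [2B, align 2] → 2
+2 pad (align 4)
@4: magic [4B, align 4] → 8
@8: checksum [4B, align 4] → 12
@12: port [4B, align 4] → 16
@16: ack [12B, align 4] → 28
within Slot: format at 10
16 + 10 = 26

26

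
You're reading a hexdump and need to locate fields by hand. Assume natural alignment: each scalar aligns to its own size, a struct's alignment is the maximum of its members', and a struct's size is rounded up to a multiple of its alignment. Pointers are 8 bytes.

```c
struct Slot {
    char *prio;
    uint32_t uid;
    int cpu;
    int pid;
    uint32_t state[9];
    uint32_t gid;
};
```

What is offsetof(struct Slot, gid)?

56

@0: prio [8B, align 8] → 8
@8: uid [4B, align 4] → 12
@12: cpu [4B, align 4] → 16
@16: pid [4B, align 4] → 20
@20: state [36B, align 4] → 56
@56: gid [4B, align 4] → 60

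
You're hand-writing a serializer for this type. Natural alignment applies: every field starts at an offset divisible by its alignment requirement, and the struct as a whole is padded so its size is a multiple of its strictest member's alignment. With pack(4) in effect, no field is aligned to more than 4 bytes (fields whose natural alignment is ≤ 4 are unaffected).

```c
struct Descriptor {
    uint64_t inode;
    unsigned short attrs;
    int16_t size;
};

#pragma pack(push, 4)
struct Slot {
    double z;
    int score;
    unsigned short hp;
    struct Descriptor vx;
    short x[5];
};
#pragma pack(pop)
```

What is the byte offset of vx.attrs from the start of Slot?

Descriptor: 0..8  inode  (8B, 8-aligned); 8..10  attrs  (2B, 2-aligned); 10..12  size  (2B, 2-aligned); 12..16  -- tail padding (4B); sizeof = 16, alignof = 8
0..8  z  (8B, 4-aligned)
8..12  score  (4B, 4-aligned)
12..14  hp  (2B, 2-aligned)
14..16  -- padding (2B)
16..32  vx  (16B, 4-aligned)
within Descriptor: attrs at 8
16 + 8 = 24

24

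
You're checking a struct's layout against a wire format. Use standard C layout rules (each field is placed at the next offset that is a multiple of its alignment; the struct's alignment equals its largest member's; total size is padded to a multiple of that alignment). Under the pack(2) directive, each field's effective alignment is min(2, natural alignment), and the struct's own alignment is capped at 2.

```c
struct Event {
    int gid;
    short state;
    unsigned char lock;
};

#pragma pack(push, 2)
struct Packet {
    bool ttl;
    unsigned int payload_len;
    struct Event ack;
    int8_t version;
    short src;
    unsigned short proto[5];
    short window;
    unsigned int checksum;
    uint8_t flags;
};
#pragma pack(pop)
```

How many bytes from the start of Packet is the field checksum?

30

Event: 0..4  gid  (4B, 4-aligned); 4..6  state  (2B, 2-aligned); 6..7  lock  (1B, 1-aligned); 7..8  -- tail padding (1B); sizeof = 8, alignof = 4
0..1  ttl  (1B, 1-aligned)
1..2  -- padding (1B)
2..6  payload_len  (4B, 2-aligned)
6..14  ack  (8B, 2-aligned)
14..15  version  (1B, 1-aligned)
15..16  -- padding (1B)
16..18  src  (2B, 2-aligned)
18..28  proto  (10B, 2-aligned)
28..30  window  (2B, 2-aligned)
30..34  checksum  (4B, 2-aligned)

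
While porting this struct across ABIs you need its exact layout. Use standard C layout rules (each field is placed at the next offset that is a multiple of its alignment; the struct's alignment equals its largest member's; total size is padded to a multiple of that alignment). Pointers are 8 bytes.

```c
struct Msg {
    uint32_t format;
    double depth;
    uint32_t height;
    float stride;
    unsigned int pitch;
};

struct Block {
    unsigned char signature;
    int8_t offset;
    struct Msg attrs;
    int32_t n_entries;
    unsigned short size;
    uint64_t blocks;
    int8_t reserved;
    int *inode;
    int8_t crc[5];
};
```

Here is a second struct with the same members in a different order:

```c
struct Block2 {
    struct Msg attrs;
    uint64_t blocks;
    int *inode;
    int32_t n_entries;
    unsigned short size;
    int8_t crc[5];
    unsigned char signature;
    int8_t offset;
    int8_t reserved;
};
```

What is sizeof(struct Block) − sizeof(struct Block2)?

16

Msg: 0..4  format  (4B, 4-aligned); 4..8  -- padding (4B); 8..16  depth  (8B, 8-aligned); 16..20  height  (4B, 4-aligned); 20..24  stride  (4B, 4-aligned); 24..28  pitch  (4B, 4-aligned); 28..32  -- tail padding (4B); sizeof = 32, alignof = 8
0..1  signature  (1B, 1-aligned)
1..2  offset  (1B, 1-aligned)
2..8  -- padding (6B)
8..40  attrs  (32B, 8-aligned)
40..44  n_entries  (4B, 4-aligned)
44..46  size  (2B, 2-aligned)
46..48  -- padding (2B)
48..56  blocks  (8B, 8-aligned)
56..57  reserved  (1B, 1-aligned)
57..64  -- padding (7B)
64..72  inode  (8B, 8-aligned)
72..77  crc  (5B, 1-aligned)
77..80  -- tail padding (3B)
sizeof = 80, alignof = 8
— Block2 —
0..32  attrs  (32B, 8-aligned)
32..40  blocks  (8B, 8-aligned)
40..48  inode  (8B, 8-aligned)
48..52  n_entries  (4B, 4-aligned)
52..54  size  (2B, 2-aligned)
54..59  crc  (5B, 1-aligned)
59..60  signature  (1B, 1-aligned)
60..61  offset  (1B, 1-aligned)
61..62  reserved  (1B, 1-aligned)
62..64  -- tail padding (2B)
sizeof = 64, alignof = 8
80 − 64 = 16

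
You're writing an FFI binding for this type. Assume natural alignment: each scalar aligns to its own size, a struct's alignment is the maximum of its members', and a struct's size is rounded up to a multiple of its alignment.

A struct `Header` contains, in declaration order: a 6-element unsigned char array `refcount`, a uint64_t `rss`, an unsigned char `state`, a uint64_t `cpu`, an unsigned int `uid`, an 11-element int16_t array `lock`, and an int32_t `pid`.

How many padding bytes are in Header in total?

@0: refcount [6B, align 1] → 6
+2 pad (align 8)
@8: rss [8B, align 8] → 16
@16: state [1B, align 1] → 17
+7 pad (align 8)
@24: cpu [8B, align 8] → 32
@32: uid [4B, align 4] → 36
@36: lock [22B, align 2] → 58
+2 pad (align 4)
@60: pid [4B, align 4] → 64
size 64, align 8
data bytes 53, size 64 → padding 11

11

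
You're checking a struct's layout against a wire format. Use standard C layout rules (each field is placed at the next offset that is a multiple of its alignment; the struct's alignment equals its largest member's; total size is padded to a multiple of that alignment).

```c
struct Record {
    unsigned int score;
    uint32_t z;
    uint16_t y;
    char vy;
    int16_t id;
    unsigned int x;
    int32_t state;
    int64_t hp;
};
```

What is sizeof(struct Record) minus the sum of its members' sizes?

@0: score [4B, align 4] → 4
@4: z [4B, align 4] → 8
@8: y [2B, align 2] → 10
@10: vy [1B, align 1] → 11
+1 pad (align 2)
@12: id [2B, align 2] → 14
+2 pad (align 4)
@16: x [4B, align 4] → 20
@20: state [4B, align 4] → 24
@24: hp [8B, align 8] → 32
size 32, align 8
data bytes 29, size 32 → padding 3

3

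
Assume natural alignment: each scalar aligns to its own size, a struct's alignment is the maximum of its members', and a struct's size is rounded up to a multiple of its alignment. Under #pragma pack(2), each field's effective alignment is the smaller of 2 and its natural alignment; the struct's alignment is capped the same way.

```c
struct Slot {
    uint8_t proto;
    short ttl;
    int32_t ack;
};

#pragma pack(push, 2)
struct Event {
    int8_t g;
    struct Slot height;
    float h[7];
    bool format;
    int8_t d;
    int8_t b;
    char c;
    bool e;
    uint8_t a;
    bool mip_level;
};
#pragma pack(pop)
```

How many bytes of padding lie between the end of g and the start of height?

1

Slot: proto at 0 (size 1, align 1) → ends 1; pad 1 to align 2 for ttl; ttl at 2 (size 2, align 2) → ends 4; ack at 4 (size 4, align 4) → ends 8; total 8 bytes, alignment 4
g at 0 (size 1, align 1) → ends 1
pad 1 to align 2 for height
height at 2 (size 8, align 2) → ends 10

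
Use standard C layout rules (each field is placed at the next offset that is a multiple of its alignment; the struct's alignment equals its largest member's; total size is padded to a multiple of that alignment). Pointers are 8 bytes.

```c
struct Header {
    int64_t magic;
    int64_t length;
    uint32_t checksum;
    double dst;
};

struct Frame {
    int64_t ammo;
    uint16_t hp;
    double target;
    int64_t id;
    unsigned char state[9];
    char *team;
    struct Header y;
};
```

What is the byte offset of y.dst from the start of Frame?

80

Header: magic at 0 (size 8, align 8) → ends 8; length at 8 (size 8, align 8) → ends 16; checksum at 16 (size 4, align 4) → ends 20; pad 4 to align 8 for dst; dst at 24 (size 8, align 8) → ends 32; total 32 bytes, alignment 8
ammo at 0 (size 8, align 8) → ends 8
hp at 8 (size 2, align 2) → ends 10
pad 6 to align 8 for target
target at 16 (size 8, align 8) → ends 24
id at 24 (size 8, align 8) → ends 32
state at 32 (size 9, align 1) → ends 41
pad 7 to align 8 for team
team at 48 (size 8, align 8) → ends 56
y at 56 (size 32, align 8) → ends 88
within Header: dst at 24
56 + 24 = 80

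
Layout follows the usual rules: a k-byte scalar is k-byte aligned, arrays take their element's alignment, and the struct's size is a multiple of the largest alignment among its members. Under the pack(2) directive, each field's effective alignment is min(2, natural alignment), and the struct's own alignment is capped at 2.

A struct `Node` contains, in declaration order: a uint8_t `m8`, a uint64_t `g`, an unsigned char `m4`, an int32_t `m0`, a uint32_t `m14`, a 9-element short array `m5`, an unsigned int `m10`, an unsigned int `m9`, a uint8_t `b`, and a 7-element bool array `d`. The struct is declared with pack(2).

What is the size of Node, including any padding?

@0: m8 [1B, align 1] → 1
+1 pad (align 2)
@2: g [8B, align 2] → 10
@10: m4 [1B, align 1] → 11
+1 pad (align 2)
@12: m0 [4B, align 2] → 16
@16: m14 [4B, align 2] → 20
@20: m5 [18B, align 2] → 38
@38: m10 [4B, align 2] → 42
@42: m9 [4B, align 2] → 46
@46: b [1B, align 1] → 47
@47: d [7B, align 1] → 54
size 54, align 2

54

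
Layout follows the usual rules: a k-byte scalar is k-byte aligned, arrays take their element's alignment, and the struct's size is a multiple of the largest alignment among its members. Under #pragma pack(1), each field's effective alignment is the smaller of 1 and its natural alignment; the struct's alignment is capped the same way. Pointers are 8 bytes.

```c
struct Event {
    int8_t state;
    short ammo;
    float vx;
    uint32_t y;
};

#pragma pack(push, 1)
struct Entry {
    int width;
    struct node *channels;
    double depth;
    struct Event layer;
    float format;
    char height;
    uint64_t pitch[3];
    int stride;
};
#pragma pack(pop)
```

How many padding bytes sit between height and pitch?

0

Event: 0..1  state  (1B, 1-aligned); 1..2  -- padding (1B); 2..4  ammo  (2B, 2-aligned); 4..8  vx  (4B, 4-aligned); 8..12  y  (4B, 4-aligned); sizeof = 12, alignof = 4
0..4  width  (4B, 1-aligned)
4..12  channels  (8B, 1-aligned)
12..20  depth  (8B, 1-aligned)
20..32  layer  (12B, 1-aligned)
32..36  format  (4B, 1-aligned)
36..37  height  (1B, 1-aligned)
37..61  pitch  (24B, 1-aligned)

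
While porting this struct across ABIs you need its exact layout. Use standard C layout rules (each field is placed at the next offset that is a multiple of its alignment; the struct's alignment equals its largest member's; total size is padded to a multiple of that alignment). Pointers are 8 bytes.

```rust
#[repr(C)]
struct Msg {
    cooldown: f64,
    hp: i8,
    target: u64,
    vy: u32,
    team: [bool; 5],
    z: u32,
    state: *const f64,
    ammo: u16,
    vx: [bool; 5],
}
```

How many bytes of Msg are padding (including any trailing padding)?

11

@0: cooldown [8B, align 8] → 8
@8: hp [1B, align 1] → 9
+7 pad (align 8)
@16: target [8B, align 8] → 24
@24: vy [4B, align 4] → 28
@28: team [5B, align 1] → 33
+3 pad (align 4)
@36: z [4B, align 4] → 40
@40: state [8B, align 8] → 48
@48: ammo [2B, align 2] → 50
@50: vx [5B, align 1] → 55
+1 tail pad (align 8)
size 56, align 8
data bytes 45, size 56 → padding 11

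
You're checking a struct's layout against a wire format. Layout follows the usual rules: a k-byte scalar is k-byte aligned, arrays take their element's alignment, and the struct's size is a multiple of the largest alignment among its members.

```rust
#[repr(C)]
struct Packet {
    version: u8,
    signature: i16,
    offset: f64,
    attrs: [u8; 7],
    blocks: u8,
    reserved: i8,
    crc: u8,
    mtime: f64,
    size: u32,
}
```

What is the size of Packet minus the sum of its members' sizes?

@0: version [1B, align 1] → 1
+1 pad (align 2)
@2: signature [2B, align 2] → 4
+4 pad (align 8)
@8: offset [8B, align 8] → 16
@16: attrs [7B, align 1] → 23
@23: blocks [1B, align 1] → 24
@24: reserved [1B, align 1] → 25
@25: crc [1B, align 1] → 26
+6 pad (align 8)
@32: mtime [8B, align 8] → 40
@40: size [4B, align 4] → 44
+4 tail pad (align 8)
size 48, align 8
data bytes 33, size 48 → padding 15

15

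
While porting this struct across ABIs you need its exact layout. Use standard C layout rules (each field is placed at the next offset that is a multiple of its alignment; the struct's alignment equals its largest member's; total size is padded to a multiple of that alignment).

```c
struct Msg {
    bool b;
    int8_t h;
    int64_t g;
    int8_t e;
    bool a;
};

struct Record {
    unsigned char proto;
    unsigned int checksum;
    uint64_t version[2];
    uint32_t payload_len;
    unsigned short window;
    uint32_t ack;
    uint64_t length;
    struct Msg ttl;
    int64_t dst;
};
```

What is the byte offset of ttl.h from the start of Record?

Msg: b at 0 (size 1, align 1) → ends 1; h at 1 (size 1, align 1) → ends 2; pad 6 to align 8 for g; g at 8 (size 8, align 8) → ends 16; e at 16 (size 1, align 1) → ends 17; a at 17 (size 1, align 1) → ends 18; tail pad 6 to reach multiple of 8; total 24 bytes, alignment 8
proto at 0 (size 1, align 1) → ends 1
pad 3 to align 4 for checksum
checksum at 4 (size 4, align 4) → ends 8
version at 8 (size 16, align 8) → ends 24
payload_len at 24 (size 4, align 4) → ends 28
window at 28 (size 2, align 2) → ends 30
pad 2 to align 4 for ack
ack at 32 (size 4, align 4) → ends 36
pad 4 to align 8 for length
length at 40 (size 8, align 8) → ends 48
ttl at 48 (size 24, align 8) → ends 72
within Msg: h at 1
48 + 1 = 49

49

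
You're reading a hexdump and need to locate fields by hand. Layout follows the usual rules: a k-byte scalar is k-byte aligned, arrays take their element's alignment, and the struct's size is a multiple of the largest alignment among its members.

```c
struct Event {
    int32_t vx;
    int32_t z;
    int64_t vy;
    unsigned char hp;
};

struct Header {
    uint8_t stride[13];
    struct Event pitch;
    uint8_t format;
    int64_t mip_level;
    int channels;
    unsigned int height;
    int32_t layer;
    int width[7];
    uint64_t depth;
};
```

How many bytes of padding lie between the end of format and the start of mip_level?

7

Event: vx at 0 (size 4, align 4) → ends 4; z at 4 (size 4, align 4) → ends 8; vy at 8 (size 8, align 8) → ends 16; hp at 16 (size 1, align 1) → ends 17; tail pad 7 to reach multiple of 8; total 24 bytes, alignment 8
stride at 0 (size 13, align 1) → ends 13
pad 3 to align 8 for pitch
pitch at 16 (size 24, align 8) → ends 40
format at 40 (size 1, align 1) → ends 41
pad 7 to align 8 for mip_level
mip_level at 48 (size 8, align 8) → ends 56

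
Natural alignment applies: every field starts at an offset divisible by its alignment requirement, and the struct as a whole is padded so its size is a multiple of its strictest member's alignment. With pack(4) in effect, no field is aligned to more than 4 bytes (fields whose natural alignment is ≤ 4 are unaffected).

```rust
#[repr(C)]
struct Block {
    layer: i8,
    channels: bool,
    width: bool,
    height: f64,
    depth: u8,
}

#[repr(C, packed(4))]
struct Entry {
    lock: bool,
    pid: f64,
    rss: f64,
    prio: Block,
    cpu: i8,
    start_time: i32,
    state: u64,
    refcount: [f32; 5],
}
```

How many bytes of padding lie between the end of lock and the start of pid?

Block: 0..1  layer  (1B, 1-aligned); 1..2  channels  (1B, 1-aligned); 2..3  width  (1B, 1-aligned); 3..8  -- padding (5B); 8..16  height  (8B, 8-aligned); 16..17  depth  (1B, 1-aligned); 17..24  -- tail padding (7B); sizeof = 24, alignof = 8
0..1  lock  (1B, 1-aligned)
1..4  -- padding (3B)
4..12  pid  (8B, 4-aligned)

3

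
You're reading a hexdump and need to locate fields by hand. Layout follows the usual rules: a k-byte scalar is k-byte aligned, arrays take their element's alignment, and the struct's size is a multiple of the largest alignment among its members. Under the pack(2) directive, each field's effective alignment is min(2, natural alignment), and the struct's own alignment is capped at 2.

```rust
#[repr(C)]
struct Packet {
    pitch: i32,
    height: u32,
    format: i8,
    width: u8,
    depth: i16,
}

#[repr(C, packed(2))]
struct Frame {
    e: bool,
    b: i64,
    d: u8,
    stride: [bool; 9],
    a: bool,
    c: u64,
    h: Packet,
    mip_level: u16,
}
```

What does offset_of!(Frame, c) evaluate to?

22

Packet: pitch at 0 (size 4, align 4) → ends 4; height at 4 (size 4, align 4) → ends 8; format at 8 (size 1, align 1) → ends 9; width at 9 (size 1, align 1) → ends 10; depth at 10 (size 2, align 2) → ends 12; total 12 bytes, alignment 4
e at 0 (size 1, align 1) → ends 1
pad 1 to align 2 for b
b at 2 (size 8, align 2) → ends 10
d at 10 (size 1, align 1) → ends 11
stride at 11 (size 9, align 1) → ends 20
a at 20 (size 1, align 1) → ends 21
pad 1 to align 2 for c
c at 22 (size 8, align 2) → ends 30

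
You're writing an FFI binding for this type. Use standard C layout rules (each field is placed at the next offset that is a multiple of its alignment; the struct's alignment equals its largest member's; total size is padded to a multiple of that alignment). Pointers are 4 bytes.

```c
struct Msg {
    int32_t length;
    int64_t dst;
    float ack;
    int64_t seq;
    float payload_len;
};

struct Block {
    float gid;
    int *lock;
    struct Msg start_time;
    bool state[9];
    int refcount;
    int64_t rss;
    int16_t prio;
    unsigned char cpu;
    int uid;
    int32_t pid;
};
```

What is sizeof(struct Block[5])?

440

Msg: 0..4  length  (4B, 4-aligned); 4..8  -- padding (4B); 8..16  dst  (8B, 8-aligned); 16..20  ack  (4B, 4-aligned); 20..24  -- padding (4B); 24..32  seq  (8B, 8-aligned); 32..36  payload_len  (4B, 4-aligned); 36..40  -- tail padding (4B); sizeof = 40, alignof = 8
0..4  gid  (4B, 4-aligned)
4..8  lock  (4B, 4-aligned)
8..48  start_time  (40B, 8-aligned)
48..57  state  (9B, 1-aligned)
57..60  -- padding (3B)
60..64  refcount  (4B, 4-aligned)
64..72  rss  (8B, 8-aligned)
72..74  prio  (2B, 2-aligned)
74..75  cpu  (1B, 1-aligned)
75..76  -- padding (1B)
76..80  uid  (4B, 4-aligned)
80..84  pid  (4B, 4-aligned)
84..88  -- tail padding (4B)
sizeof = 88, alignof = 8
array of 5: 5 × 88 = 440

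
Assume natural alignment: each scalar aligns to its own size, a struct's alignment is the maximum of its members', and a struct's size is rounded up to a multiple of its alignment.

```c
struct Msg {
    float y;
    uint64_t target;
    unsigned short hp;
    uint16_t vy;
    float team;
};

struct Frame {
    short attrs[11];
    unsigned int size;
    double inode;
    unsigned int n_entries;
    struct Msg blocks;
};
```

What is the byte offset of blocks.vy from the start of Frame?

66

Msg: @0: y [4B, align 4] → 4; +4 pad (align 8); @8: target [8B, align 8] → 16; @16: hp [2B, align 2] → 18; @18: vy [2B, align 2] → 20; @20: team [4B, align 4] → 24; size 24, align 8
@0: attrs [22B, align 2] → 22
+2 pad (align 4)
@24: size [4B, align 4] → 28
+4 pad (align 8)
@32: inode [8B, align 8] → 40
@40: n_entries [4B, align 4] → 44
+4 pad (align 8)
@48: blocks [24B, align 8] → 72
within Msg: vy at 18
48 + 18 = 66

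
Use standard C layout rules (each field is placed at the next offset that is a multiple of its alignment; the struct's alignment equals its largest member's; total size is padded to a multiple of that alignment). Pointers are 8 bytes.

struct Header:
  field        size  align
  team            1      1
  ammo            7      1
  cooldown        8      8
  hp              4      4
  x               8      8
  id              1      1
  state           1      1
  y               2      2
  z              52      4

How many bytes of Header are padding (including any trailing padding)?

team at 0 (size 1, align 1) → ends 1
ammo at 1 (size 7, align 1) → ends 8
cooldown at 8 (size 8, align 8) → ends 16
hp at 16 (size 4, align 4) → ends 20
pad 4 to align 8 for x
x at 24 (size 8, align 8) → ends 32
id at 32 (size 1, align 1) → ends 33
state at 33 (size 1, align 1) → ends 34
y at 34 (size 2, align 2) → ends 36
z at 36 (size 52, align 4) → ends 88
total 88 bytes, alignment 8
data bytes 84, size 88 → padding 4

4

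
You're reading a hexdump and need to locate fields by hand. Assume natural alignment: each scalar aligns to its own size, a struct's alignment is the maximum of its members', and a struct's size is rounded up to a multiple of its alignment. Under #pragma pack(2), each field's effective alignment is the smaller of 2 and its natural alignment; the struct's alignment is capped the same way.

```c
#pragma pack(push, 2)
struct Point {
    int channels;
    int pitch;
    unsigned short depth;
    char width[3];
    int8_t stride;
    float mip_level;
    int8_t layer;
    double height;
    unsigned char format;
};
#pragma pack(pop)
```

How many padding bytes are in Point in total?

2

@0: channels [4B, align 2] → 4
@4: pitch [4B, align 2] → 8
@8: depth [2B, align 2] → 10
@10: width [3B, align 1] → 13
@13: stride [1B, align 1] → 14
@14: mip_level [4B, align 2] → 18
@18: layer [1B, align 1] → 19
+1 pad (align 2)
@20: height [8B, align 2] → 28
@28: format [1B, align 1] → 29
+1 tail pad (align 2)
size 30, align 2
data bytes 28, size 30 → padding 2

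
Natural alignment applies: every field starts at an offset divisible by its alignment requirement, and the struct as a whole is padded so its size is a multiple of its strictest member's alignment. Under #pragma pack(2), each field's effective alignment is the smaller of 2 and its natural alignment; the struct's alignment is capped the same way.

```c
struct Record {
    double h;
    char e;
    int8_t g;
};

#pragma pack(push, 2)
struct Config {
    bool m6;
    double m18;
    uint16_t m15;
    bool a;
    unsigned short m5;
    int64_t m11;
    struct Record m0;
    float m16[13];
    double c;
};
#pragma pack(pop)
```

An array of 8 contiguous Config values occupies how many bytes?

800

Record: @0: h [8B, align 8] → 8; @8: e [1B, align 1] → 9; @9: g [1B, align 1] → 10; +6 tail pad (align 8); size 16, align 8
@0: m6 [1B, align 1] → 1
+1 pad (align 2)
@2: m18 [8B, align 2] → 10
@10: m15 [2B, align 2] → 12
@12: a [1B, align 1] → 13
+1 pad (align 2)
@14: m5 [2B, align 2] → 16
@16: m11 [8B, align 2] → 24
@24: m0 [16B, align 2] → 40
@40: m16 [52B, align 2] → 92
@92: c [8B, align 2] → 100
size 100, align 2
array of 8: 8 × 100 = 800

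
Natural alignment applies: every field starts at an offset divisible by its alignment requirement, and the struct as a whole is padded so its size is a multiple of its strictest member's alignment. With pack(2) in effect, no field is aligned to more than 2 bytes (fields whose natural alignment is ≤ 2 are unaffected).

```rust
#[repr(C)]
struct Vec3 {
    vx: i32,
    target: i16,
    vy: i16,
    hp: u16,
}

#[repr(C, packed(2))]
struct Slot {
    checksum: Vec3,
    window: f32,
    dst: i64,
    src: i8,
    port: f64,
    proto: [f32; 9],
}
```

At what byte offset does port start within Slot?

Vec3: vx at 0 (size 4, align 4) → ends 4; target at 4 (size 2, align 2) → ends 6; vy at 6 (size 2, align 2) → ends 8; hp at 8 (size 2, align 2) → ends 10; tail pad 2 to reach multiple of 4; total 12 bytes, alignment 4
checksum at 0 (size 12, align 2) → ends 12
window at 12 (size 4, align 2) → ends 16
dst at 16 (size 8, align 2) → ends 24
src at 24 (size 1, align 1) → ends 25
pad 1 to align 2 for port
port at 26 (size 8, align 2) → ends 34

26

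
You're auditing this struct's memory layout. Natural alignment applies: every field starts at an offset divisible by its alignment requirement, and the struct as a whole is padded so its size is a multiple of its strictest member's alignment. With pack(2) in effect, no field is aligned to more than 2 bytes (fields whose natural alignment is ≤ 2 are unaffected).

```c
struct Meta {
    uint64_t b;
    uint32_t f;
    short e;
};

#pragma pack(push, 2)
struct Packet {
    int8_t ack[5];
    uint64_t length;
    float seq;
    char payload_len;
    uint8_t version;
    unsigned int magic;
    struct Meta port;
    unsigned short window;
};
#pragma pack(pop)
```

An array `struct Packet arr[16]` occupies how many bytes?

672

Meta: 0..8  b  (8B, 8-aligned); 8..12  f  (4B, 4-aligned); 12..14  e  (2B, 2-aligned); 14..16  -- tail padding (2B); sizeof = 16, alignof = 8
0..5  ack  (5B, 1-aligned)
5..6  -- padding (1B)
6..14  length  (8B, 2-aligned)
14..18  seq  (4B, 2-aligned)
18..19  payload_len  (1B, 1-aligned)
19..20  version  (1B, 1-aligned)
20..24  magic  (4B, 2-aligned)
24..40  port  (16B, 2-aligned)
40..42  window  (2B, 2-aligned)
sizeof = 42, alignof = 2
array of 16: 16 × 42 = 672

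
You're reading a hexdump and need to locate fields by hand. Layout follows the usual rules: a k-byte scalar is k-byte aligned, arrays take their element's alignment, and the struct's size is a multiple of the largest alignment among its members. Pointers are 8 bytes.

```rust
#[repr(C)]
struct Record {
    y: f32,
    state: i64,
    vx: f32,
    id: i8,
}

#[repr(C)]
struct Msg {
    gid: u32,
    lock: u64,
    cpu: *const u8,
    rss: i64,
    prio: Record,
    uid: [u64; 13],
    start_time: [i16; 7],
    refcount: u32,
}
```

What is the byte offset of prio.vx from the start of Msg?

Record: @0: y [4B, align 4] → 4; +4 pad (align 8); @8: state [8B, align 8] → 16; @16: vx [4B, align 4] → 20; @20: id [1B, align 1] → 21; +3 tail pad (align 8); size 24, align 8
@0: gid [4B, align 4] → 4
+4 pad (align 8)
@8: lock [8B, align 8] → 16
@16: cpu [8B, align 8] → 24
@24: rss [8B, align 8] → 32
@32: prio [24B, align 8] → 56
within Record: vx at 16
32 + 16 = 48

48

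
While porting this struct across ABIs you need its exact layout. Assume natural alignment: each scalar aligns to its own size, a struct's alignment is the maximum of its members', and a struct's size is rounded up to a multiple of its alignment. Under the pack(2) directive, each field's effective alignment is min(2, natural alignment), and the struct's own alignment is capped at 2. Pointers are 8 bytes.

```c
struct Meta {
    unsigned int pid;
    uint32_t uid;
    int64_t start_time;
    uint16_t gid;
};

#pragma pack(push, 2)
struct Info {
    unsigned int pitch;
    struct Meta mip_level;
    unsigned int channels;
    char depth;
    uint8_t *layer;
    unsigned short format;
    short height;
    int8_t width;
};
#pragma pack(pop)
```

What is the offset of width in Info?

46

Meta: 0..4  pid  (4B, 4-aligned); 4..8  uid  (4B, 4-aligned); 8..16  start_time  (8B, 8-aligned); 16..18  gid  (2B, 2-aligned); 18..24  -- tail padding (6B); sizeof = 24, alignof = 8
0..4  pitch  (4B, 2-aligned)
4..28  mip_level  (24B, 2-aligned)
28..32  channels  (4B, 2-aligned)
32..33  depth  (1B, 1-aligned)
33..34  -- padding (1B)
34..42  layer  (8B, 2-aligned)
42..44  format  (2B, 2-aligned)
44..46  height  (2B, 2-aligned)
46..47  width  (1B, 1-aligned)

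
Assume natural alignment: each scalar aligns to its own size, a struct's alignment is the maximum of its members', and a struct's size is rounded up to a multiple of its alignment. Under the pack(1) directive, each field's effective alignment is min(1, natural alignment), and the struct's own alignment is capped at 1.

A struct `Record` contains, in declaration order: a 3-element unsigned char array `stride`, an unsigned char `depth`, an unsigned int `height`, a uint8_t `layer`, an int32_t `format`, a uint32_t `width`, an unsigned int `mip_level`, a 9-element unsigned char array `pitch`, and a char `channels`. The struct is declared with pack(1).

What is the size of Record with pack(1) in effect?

31

stride at 0 (size 3, align 1) → ends 3
depth at 3 (size 1, align 1) → ends 4
height at 4 (size 4, align 1) → ends 8
layer at 8 (size 1, align 1) → ends 9
format at 9 (size 4, align 1) → ends 13
width at 13 (size 4, align 1) → ends 17
mip_level at 17 (size 4, align 1) → ends 21
pitch at 21 (size 9, align 1) → ends 30
channels at 30 (size 1, align 1) → ends 31
total 31 bytes, alignment 1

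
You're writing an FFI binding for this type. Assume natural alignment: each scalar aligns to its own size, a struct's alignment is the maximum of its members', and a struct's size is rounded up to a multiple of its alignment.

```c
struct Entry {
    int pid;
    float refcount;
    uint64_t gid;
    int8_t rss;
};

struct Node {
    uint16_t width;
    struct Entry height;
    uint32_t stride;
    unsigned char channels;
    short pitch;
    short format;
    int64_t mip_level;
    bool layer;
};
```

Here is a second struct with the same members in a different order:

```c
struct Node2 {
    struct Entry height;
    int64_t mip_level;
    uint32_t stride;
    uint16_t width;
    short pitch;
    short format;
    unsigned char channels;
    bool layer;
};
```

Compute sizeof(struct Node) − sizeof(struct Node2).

16

Entry: 0..4  pid  (4B, 4-aligned); 4..8  refcount  (4B, 4-aligned); 8..16  gid  (8B, 8-aligned); 16..17  rss  (1B, 1-aligned); 17..24  -- tail padding (7B); sizeof = 24, alignof = 8
0..2  width  (2B, 2-aligned)
2..8  -- padding (6B)
8..32  height  (24B, 8-aligned)
32..36  stride  (4B, 4-aligned)
36..37  channels  (1B, 1-aligned)
37..38  -- padding (1B)
38..40  pitch  (2B, 2-aligned)
40..42  format  (2B, 2-aligned)
42..48  -- padding (6B)
48..56  mip_level  (8B, 8-aligned)
56..57  layer  (1B, 1-aligned)
57..64  -- tail padding (7B)
sizeof = 64, alignof = 8
— Node2 —
0..24  height  (24B, 8-aligned)
24..32  mip_level  (8B, 8-aligned)
32..36  stride  (4B, 4-aligned)
36..38  width  (2B, 2-aligned)
38..40  pitch  (2B, 2-aligned)
40..42  format  (2B, 2-aligned)
42..43  channels  (1B, 1-aligned)
43..44  layer  (1B, 1-aligned)
44..48  -- tail padding (4B)
sizeof = 48, alignof = 8
64 − 48 = 16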